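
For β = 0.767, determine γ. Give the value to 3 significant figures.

γ ≈ 1.56

γ = 1/√(1 − β²) = 1/√(1 − 0.767²) = 1/√(0.41171) = 1.56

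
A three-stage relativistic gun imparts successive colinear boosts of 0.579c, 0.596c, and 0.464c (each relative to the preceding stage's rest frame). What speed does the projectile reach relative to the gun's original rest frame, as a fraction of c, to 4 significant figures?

u ≈ 0.9518c

Compose boost 2: (0.596 + 0.579)/(1 + 0.596×0.579) = 1.175/1.34508 = 0.873551
Compose boost 3: (0.464 + 0.873551)/(1 + 0.464×0.873551) = 1.33755/1.40533 = 0.9518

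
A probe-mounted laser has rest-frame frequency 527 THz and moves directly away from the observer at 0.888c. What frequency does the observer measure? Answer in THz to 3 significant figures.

Relativistic Doppler: f_obs = f_src √((1−β)/(1+β))
= 527 × √(0.11200/1.8880) = 527 × 0.24356 = 128 THz

f_obs ≈ 128 THz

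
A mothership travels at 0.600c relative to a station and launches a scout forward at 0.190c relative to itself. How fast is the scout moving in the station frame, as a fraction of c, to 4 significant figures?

Compose boost 2: (0.190 + 0.600)/(1 + 0.190×0.600) = 0.7900/1.11400 = 0.7092

u ≈ 0.7092c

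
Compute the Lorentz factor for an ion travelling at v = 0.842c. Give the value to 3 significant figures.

γ = 1/√(1 − β²) = 1/√(1 − 0.842²) = 1/√(0.29104) = 1.85

γ ≈ 1.85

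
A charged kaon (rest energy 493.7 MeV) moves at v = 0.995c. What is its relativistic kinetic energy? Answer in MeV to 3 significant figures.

K ≈ 4450 MeV

γ = 1/√(1 − 0.995²) = 10.013
K = (γ − 1)m₀c² = (10.013 − 1) × 493.7 MeV = 9.0125 × 493.7 MeV = 4450 MeV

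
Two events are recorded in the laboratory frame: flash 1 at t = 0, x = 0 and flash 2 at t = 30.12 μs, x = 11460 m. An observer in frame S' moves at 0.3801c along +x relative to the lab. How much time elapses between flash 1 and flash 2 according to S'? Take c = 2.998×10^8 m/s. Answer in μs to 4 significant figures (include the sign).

γ = 1/√(1 − 0.3801²) = 1.08114
Δt' = γ(Δt − vΔx/c²) = 1.08114 × (30.12 μs − 0.3801×11460 m / (2.998×10^8 m/s))
= 1.08114 × (15.5905 μs) = 16.86 μs

Δt' ≈ 16.86 μs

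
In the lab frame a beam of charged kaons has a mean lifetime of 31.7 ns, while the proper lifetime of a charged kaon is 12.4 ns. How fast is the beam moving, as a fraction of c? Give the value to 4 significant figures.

β ≈ 0.9203

γ = Δt/τ₀ = 31.7/12.4 = 2.55645
β = √(1 − 1/γ²) = √(1 − 1/2.55645²) = 0.9203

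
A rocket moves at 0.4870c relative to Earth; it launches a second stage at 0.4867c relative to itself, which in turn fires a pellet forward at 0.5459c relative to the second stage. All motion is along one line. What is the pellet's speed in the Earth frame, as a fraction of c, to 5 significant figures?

u ≈ 0.93239c

Compose boost 2: (0.4867 + 0.4870)/(1 + 0.4867×0.4870) = 0.97370/1.237023 = 0.7871317
Compose boost 3: (0.5459 + 0.7871317)/(1 + 0.5459×0.7871317) = 1.333032/1.429695 = 0.93239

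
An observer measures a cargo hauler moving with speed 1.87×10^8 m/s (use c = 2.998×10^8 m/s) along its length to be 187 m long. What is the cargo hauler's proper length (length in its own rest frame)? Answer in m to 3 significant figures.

L₀ ≈ 239 m

β = v/c = 1.87×10^8 / 2.998×10^8 = 0.62375
γ = 1/√(1 − 0.62375²) = 1.2794
L₀ = γL = 1.2794 × 187 = 239 m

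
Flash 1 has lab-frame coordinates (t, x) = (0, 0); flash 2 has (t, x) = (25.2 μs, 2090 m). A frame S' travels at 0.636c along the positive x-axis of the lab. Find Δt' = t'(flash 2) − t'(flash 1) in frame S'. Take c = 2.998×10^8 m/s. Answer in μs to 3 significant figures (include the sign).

Δt' ≈ 26.9 μs

γ = 1/√(1 − 0.636²) = 1.2959
Δt' = γ(Δt − vΔx/c²) = 1.2959 × (25.2 μs − 0.636×2090 m / (2.998×10^8 m/s))
= 1.2959 × (20.766 μs) = 26.9 μs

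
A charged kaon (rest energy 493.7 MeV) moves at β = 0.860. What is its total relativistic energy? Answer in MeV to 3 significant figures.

E ≈ 967 MeV

γ = 1/√(1 − 0.860²) = 1.9597
E = γm₀c² = 1.9597 × 493.7 MeV = 967 MeV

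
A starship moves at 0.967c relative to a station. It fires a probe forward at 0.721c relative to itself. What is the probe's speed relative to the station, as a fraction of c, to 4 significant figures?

Relativistic velocity addition: u = (u' + v)/(1 + u'v/c²)
= (0.721 + 0.967)/(1 + 0.721×0.967) = 1.688/1.69721 = 0.9946

u ≈ 0.9946c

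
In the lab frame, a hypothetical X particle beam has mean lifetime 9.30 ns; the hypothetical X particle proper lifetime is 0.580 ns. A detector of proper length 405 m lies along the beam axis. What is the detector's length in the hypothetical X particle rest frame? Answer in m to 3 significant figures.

L ≈ 25.3 m

Time dilation ⇒ γ = Δt/τ₀ = 9.30/0.580 = 16.034
Length contraction: L = L₀/γ = 405/16.034 = 25.3 m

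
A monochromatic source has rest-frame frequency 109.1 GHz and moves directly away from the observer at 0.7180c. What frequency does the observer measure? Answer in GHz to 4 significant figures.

f_obs ≈ 44.20 GHz

Relativistic Doppler: f_obs = f_src √((1−β)/(1+β))
= 109.1 × √(0.282000/1.71800) = 109.1 × 0.405147 = 44.20 GHz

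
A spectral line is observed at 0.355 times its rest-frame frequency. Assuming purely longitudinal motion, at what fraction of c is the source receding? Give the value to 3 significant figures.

f_obs/f_src = √((1−β)/(1+β)) = 0.355  ⇒  (1−β)/(1+β) = 0.12602
β = |1 − D²|/(1 + D²) = |1 − 0.12602|/(1 + 0.12602) = 0.776

β ≈ 0.776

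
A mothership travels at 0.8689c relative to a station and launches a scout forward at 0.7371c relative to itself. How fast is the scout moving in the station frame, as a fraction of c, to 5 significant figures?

Compose boost 2: (0.7371 + 0.8689)/(1 + 0.7371×0.8689) = 1.6060/1.640466 = 0.97899

u ≈ 0.97899c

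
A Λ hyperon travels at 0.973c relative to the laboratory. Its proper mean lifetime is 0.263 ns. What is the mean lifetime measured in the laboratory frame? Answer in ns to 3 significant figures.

γ = 1/√(1 − 0.973²) = 4.3327
Time dilation: Δt = γτ₀ = 4.3327 × 0.263 ns = 1.14 ns

Δt ≈ 1.14 ns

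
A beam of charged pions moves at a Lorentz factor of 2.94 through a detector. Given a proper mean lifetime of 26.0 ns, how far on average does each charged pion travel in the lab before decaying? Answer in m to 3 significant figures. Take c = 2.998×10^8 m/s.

d ≈ 21.6 m

β = √(1 − 1/γ²) = √(1 − 1/2.94²) = 0.94038
Dilated lifetime: Δt = γτ₀ = 2.94 × 26.0 ns = 76.440 ns
d = vΔt = 0.94038c × 76.440 ns = 2.8192×10^8 m/s × 7.6440×10^-8 s = 21.6 m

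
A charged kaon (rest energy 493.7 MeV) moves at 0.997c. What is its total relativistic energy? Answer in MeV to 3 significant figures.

E ≈ 6380 MeV

γ = 1/√(1 − 0.997²) = 12.920
E = γm₀c² = 12.920 × 493.7 MeV = 6380 MeV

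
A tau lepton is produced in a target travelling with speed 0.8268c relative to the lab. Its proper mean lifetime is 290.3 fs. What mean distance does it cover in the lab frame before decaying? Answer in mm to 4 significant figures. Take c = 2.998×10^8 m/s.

d ≈ 0.1279 mm

γ = 1/√(1 − 0.8268²) = 1.77779
Dilated lifetime: Δt = γτ₀ = 1.77779 × 290.3 fs = 516.093 fs
d = vΔt = 0.8268c × 516.093 fs = 2.47875×10^8 m/s × 5.16093×10^-13 s = 0.1279 mm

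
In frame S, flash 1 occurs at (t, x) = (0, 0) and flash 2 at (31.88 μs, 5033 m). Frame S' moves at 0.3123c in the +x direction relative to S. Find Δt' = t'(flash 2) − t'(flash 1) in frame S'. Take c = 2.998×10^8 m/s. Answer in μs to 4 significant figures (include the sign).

Δt' ≈ 28.04 μs

γ = 1/√(1 − 0.3123²) = 1.05265
Δt' = γ(Δt − vΔx/c²) = 1.05265 × (31.88 μs − 0.3123×5033 m / (2.998×10^8 m/s))
= 1.05265 × (26.6372 μs) = 28.04 μs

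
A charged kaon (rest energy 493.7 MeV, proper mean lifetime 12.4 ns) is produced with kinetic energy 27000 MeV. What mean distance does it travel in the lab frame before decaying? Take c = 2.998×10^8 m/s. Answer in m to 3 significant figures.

d ≈ 207 m

γ = 1 + K/(m₀c²) = 1 + 27000/493.7 = 55.689
β = √(1 − 1/γ²) = 0.99984
Dilated lifetime: γτ₀ = 55.689 × 12.4 ns = 690.54 ns
d = βc·γτ₀ = 0.99984 × (2.998×10^8 m/s) × 6.9054×10^-7 s = 207 m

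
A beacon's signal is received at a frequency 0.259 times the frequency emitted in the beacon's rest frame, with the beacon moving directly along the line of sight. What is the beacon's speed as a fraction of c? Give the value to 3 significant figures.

β ≈ 0.874

f_obs/f_src = √((1−β)/(1+β)) = 0.259  ⇒  (1−β)/(1+β) = 0.067081
β = |1 − D²|/(1 + D²) = |1 − 0.067081|/(1 + 0.067081) = 0.874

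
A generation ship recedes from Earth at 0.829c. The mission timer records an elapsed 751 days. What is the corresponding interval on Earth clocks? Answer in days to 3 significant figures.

Δt ≈ 1340 days

γ = 1/√(1 − 0.829²) = 1.7881
Time dilation: Δt = γτ₀ = 1.7881 × 751 days = 1340 days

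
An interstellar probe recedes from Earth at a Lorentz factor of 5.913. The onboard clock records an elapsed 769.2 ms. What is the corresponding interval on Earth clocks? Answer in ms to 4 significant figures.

γ = 5.913 (given)
Time dilation: Δt = γτ₀ = 5.913 × 769.2 ms = 4548 ms

Δt ≈ 4548 ms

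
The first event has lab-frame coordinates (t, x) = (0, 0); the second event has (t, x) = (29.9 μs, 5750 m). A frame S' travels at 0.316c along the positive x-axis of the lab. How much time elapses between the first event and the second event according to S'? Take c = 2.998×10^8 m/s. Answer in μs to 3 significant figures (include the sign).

Δt' ≈ 25.1 μs

γ = 1/√(1 − 0.316²) = 1.0540
Δt' = γ(Δt − vΔx/c²) = 1.0540 × (29.9 μs − 0.316×5750 m / (2.998×10^8 m/s))
= 1.0540 × (23.839 μs) = 25.1 μs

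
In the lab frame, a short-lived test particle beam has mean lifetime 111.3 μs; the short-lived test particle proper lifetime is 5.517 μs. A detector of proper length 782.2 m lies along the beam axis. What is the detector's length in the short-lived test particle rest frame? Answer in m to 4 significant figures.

Time dilation ⇒ γ = Δt/τ₀ = 111.3/5.517 = 20.1740
Length contraction: L = L₀/γ = 782.2/20.1740 = 38.77 m

L ≈ 38.77 m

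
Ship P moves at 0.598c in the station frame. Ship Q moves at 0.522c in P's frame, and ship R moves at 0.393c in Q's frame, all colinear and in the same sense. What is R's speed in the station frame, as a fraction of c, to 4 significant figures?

Compose boost 2: (0.522 + 0.598)/(1 + 0.522×0.598) = 1.120/1.31216 = 0.853557
Compose boost 3: (0.393 + 0.853557)/(1 + 0.393×0.853557) = 1.24656/1.33545 = 0.9334

u ≈ 0.9334c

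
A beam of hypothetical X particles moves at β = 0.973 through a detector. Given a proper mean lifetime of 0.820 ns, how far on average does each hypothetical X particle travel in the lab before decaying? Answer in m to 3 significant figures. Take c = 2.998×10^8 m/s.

d ≈ 1.04 m

γ = 1/√(1 − 0.973²) = 4.3327
Dilated lifetime: Δt = γτ₀ = 4.3327 × 0.820 ns = 3.5528 ns
d = vΔt = 0.973c × 3.5528 ns = 2.9171×10^8 m/s × 3.5528×10^-9 s = 1.04 m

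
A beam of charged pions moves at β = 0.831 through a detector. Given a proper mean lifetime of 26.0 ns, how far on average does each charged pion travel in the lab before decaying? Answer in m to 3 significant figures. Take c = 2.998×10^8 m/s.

γ = 1/√(1 − 0.831²) = 1.7977
Dilated lifetime: Δt = γτ₀ = 1.7977 × 26.0 ns = 46.740 ns
d = vΔt = 0.831c × 46.740 ns = 2.4913×10^8 m/s × 4.6740×10^-8 s = 11.6 m

d ≈ 11.6 m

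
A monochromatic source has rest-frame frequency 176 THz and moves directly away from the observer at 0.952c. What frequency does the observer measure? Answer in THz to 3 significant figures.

Relativistic Doppler: f_obs = f_src √((1−β)/(1+β))
= 176 × √(0.048000/1.9520) = 176 × 0.15681 = 27.6 THz

f_obs ≈ 27.6 THz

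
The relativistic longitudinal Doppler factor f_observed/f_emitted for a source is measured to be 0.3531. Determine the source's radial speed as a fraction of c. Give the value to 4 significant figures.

β ≈ 0.7783

f_obs/f_src = √((1−β)/(1+β)) = 0.3531  ⇒  (1−β)/(1+β) = 0.124680
β = |1 − D²|/(1 + D²) = |1 − 0.124680|/(1 + 0.124680) = 0.7783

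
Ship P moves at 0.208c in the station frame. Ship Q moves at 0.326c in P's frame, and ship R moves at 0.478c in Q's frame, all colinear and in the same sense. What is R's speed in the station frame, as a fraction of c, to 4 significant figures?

Compose boost 2: (0.326 + 0.208)/(1 + 0.326×0.208) = 0.5340/1.06781 = 0.500090
Compose boost 3: (0.478 + 0.500090)/(1 + 0.478×0.500090) = 0.978090/1.23904 = 0.7894

u ≈ 0.7894c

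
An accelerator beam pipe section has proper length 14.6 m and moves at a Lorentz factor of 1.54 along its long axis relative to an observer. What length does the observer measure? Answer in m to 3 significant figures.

γ = 1.54 (given)
Length contraction: L = L₀/γ = 14.6/1.54 = 9.48 m

L ≈ 9.48 m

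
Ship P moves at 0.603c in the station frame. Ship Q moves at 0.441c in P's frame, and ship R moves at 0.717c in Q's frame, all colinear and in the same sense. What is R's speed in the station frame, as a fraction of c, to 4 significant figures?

Compose boost 2: (0.441 + 0.603)/(1 + 0.441×0.603) = 1.044/1.26592 = 0.824695
Compose boost 3: (0.717 + 0.824695)/(1 + 0.717×0.824695) = 1.54169/1.59131 = 0.9688

u ≈ 0.9688c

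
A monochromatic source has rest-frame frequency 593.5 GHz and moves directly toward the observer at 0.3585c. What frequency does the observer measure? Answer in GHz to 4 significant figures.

Relativistic Doppler: f_obs = f_src √((1+β)/(1−β))
= 593.5 × √(1.35850/0.641500) = 593.5 × 1.45523 = 863.7 GHz

f_obs ≈ 863.7 GHz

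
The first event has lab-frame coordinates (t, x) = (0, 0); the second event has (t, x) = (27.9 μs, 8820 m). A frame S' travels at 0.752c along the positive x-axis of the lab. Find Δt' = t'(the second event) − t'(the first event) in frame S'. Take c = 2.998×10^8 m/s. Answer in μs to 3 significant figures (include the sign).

Δt' ≈ 8.76 μs

γ = 1/√(1 − 0.752²) = 1.5171
Δt' = γ(Δt − vΔx/c²) = 1.5171 × (27.9 μs − 0.752×8820 m / (2.998×10^8 m/s))
= 1.5171 × (5.7765 μs) = 8.76 μs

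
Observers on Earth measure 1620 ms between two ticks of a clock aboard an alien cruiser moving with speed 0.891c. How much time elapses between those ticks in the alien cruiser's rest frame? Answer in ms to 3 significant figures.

τ₀ ≈ 735 ms

γ = 1/√(1 − 0.891²) = 2.2026
Proper time: τ₀ = Δt/γ = 1620/2.2026 = 735 ms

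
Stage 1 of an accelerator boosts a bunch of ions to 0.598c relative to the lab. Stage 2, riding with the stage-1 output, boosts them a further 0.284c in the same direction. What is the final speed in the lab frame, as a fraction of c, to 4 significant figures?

u ≈ 0.7540c

Compose boost 2: (0.284 + 0.598)/(1 + 0.284×0.598) = 0.8820/1.16983 = 0.7540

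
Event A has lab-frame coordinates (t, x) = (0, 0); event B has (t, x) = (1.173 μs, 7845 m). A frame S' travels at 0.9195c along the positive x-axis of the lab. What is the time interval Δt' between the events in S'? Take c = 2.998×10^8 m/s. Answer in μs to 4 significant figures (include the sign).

Δt' ≈ -58.23 μs

γ = 1/√(1 − 0.9195²) = 2.54395
Δt' = γ(Δt − vΔx/c²) = 2.54395 × (1.173 μs − 0.9195×7845 m / (2.998×10^8 m/s))
= 2.54395 × (-22.8880 μs) = -58.23 μs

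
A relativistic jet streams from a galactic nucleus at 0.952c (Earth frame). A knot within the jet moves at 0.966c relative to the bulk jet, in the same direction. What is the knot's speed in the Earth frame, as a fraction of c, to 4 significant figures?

Relativistic velocity addition: u = (u' + v)/(1 + u'v/c²)
= (0.966 + 0.952)/(1 + 0.966×0.952) = 1.918/1.91963 = 0.9991

u ≈ 0.9991c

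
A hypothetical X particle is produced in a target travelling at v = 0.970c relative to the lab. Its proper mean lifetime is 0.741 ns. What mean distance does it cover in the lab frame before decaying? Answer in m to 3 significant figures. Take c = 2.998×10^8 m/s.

d ≈ 0.886 m

γ = 1/√(1 − 0.970²) = 4.1135
Dilated lifetime: Δt = γτ₀ = 4.1135 × 0.741 ns = 3.0481 ns
d = vΔt = 0.970c × 3.0481 ns = 2.9081×10^8 m/s × 3.0481×10^-9 s = 0.886 m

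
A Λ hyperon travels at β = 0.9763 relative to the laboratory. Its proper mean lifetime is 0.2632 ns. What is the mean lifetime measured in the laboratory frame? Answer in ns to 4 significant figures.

γ = 1/√(1 − 0.9763²) = 4.62061
Time dilation: Δt = γτ₀ = 4.62061 × 0.2632 ns = 1.216 ns

Δt ≈ 1.216 ns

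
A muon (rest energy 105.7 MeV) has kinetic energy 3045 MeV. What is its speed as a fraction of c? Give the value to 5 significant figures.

β ≈ 0.99944

γ = 1 + K/(m₀c²) = 1 + 3045/105.7 = 29.80795
β = √(1 − 1/γ²) = 0.99944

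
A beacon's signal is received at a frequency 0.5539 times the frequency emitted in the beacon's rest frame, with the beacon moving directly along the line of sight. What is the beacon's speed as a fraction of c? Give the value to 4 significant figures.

f_obs/f_src = √((1−β)/(1+β)) = 0.5539  ⇒  (1−β)/(1+β) = 0.306805
β = |1 − D²|/(1 + D²) = |1 − 0.306805|/(1 + 0.306805) = 0.5304

β ≈ 0.5304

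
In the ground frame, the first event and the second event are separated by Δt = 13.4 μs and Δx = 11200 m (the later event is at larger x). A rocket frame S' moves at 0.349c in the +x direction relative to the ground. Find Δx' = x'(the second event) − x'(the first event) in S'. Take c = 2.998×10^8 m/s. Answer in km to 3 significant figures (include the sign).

γ = 1/√(1 − 0.349²) = 1.0671
Δx' = γ(Δx − vΔt) = 1.0671 × (11200 m − 0.349×(2.998×10^8 m/s)×13.4×10^-6 s)
= 1.0671 × (9798.0 m) = 10.5 km

Δx' ≈ 10.5 km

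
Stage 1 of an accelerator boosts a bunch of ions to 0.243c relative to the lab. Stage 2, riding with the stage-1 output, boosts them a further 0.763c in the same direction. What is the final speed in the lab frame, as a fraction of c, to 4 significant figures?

u ≈ 0.8487c

Compose boost 2: (0.763 + 0.243)/(1 + 0.763×0.243) = 1.006/1.18541 = 0.8487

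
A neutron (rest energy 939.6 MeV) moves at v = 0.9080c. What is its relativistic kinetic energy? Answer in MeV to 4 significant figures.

γ = 1/√(1 − 0.9080²) = 2.38680
K = (γ − 1)m₀c² = (2.38680 − 1) × 939.6 MeV = 1.38680 × 939.6 MeV = 1303 MeV

K ≈ 1303 MeV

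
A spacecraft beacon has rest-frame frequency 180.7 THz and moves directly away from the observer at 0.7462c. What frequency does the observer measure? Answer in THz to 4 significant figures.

Relativistic Doppler: f_obs = f_src √((1−β)/(1+β))
= 180.7 × √(0.253800/1.74620) = 180.7 × 0.381240 = 68.89 THz

f_obs ≈ 68.89 THz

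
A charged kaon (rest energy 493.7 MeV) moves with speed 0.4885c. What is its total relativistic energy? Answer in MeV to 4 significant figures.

γ = 1/√(1 − 0.4885²) = 1.14605
E = γm₀c² = 1.14605 × 493.7 MeV = 565.8 MeV

E ≈ 565.8 MeV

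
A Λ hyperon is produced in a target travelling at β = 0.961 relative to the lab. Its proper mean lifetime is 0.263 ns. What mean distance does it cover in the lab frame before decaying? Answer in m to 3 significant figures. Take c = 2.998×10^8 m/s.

γ = 1/√(1 − 0.961²) = 3.6160
Dilated lifetime: Δt = γτ₀ = 3.6160 × 0.263 ns = 0.95101 ns
d = vΔt = 0.961c × 0.95101 ns = 2.8811×10^8 m/s × 9.5101×10^-10 s = 0.274 m

d ≈ 0.274 m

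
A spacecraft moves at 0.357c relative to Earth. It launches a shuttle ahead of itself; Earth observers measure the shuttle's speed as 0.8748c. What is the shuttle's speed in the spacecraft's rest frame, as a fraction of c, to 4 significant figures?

Inverse velocity addition: u' = (u − v)/(1 − uv/c²)
= (0.8748 − 0.357)/(1 − 0.8748×0.357) = 0.5178/0.687696 = 0.7529

u' ≈ 0.7529c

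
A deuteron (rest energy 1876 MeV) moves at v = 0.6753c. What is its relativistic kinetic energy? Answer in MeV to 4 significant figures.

K ≈ 667.6 MeV

γ = 1/√(1 − 0.6753²) = 1.35585
K = (γ − 1)m₀c² = (1.35585 − 1) × 1876 MeV = 0.355853 × 1876 MeV = 667.6 MeV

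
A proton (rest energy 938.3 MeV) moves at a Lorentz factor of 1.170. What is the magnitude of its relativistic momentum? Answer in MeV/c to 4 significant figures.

β = √(1 − 1/γ²) = √(1 − 1/1.170²) = 0.519121
p = γβm₀c = 1.170 × 0.519121 × 938.3 MeV/c = 569.9 MeV/c

p ≈ 569.9 MeV/c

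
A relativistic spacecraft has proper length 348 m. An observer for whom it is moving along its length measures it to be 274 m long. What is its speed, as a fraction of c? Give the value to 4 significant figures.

γ = L₀/L = 348/274 = 1.27007
β = √(1 − 1/γ²) = 0.6165

β ≈ 0.6165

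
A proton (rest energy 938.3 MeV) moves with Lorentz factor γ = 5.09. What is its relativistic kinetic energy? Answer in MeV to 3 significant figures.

γ = 5.09 (given)
K = (γ − 1)m₀c² = (5.09 − 1) × 938.3 MeV = 4.0900 × 938.3 MeV = 3840 MeV

K ≈ 3840 MeV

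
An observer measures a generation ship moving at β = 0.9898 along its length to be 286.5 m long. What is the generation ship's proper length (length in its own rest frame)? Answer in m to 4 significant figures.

γ = 1/√(1 − 0.9898²) = 7.01932
L₀ = γL = 7.01932 × 286.5 = 2011 m

L₀ ≈ 2011 m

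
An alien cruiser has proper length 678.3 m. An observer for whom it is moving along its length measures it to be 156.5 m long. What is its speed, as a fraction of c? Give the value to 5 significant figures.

β ≈ 0.97302

γ = L₀/L = 678.3/156.5 = 4.334185
β = √(1 − 1/γ²) = 0.97302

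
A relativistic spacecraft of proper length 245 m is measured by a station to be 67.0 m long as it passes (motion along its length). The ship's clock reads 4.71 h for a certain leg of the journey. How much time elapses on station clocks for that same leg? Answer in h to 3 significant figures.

Δt ≈ 17.2 h

Length contraction ⇒ γ = L₀/L = 245/67.0 = 3.6567
Time dilation: Δt = γτ₀ = 3.6567 × 4.71 h = 17.2 h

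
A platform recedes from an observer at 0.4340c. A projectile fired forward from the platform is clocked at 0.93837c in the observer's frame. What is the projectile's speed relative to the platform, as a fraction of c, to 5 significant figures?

Inverse velocity addition: u' = (u − v)/(1 − uv/c²)
= (0.93837 − 0.4340)/(1 − 0.93837×0.4340) = 0.50437/0.5927474 = 0.85090

u' ≈ 0.85090c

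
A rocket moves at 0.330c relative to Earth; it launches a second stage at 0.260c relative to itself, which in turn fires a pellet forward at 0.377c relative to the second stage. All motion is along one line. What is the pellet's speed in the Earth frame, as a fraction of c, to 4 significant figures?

Compose boost 2: (0.260 + 0.330)/(1 + 0.260×0.330) = 0.5900/1.08580 = 0.543378
Compose boost 3: (0.377 + 0.543378)/(1 + 0.377×0.543378) = 0.920378/1.20485 = 0.7639

u ≈ 0.7639c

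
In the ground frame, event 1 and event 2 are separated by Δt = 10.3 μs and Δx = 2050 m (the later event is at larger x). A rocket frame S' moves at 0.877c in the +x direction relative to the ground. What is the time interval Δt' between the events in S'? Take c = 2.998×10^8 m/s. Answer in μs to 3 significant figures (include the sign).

Δt' ≈ 8.96 μs

γ = 1/√(1 − 0.877²) = 2.0812
Δt' = γ(Δt − vΔx/c²) = 2.0812 × (10.3 μs − 0.877×2050 m / (2.998×10^8 m/s))
= 2.0812 × (4.3032 μs) = 8.96 μs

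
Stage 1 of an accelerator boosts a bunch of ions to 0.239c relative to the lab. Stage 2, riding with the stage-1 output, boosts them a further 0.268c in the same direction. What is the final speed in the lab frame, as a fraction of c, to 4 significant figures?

Compose boost 2: (0.268 + 0.239)/(1 + 0.268×0.239) = 0.5070/1.06405 = 0.4765

u ≈ 0.4765c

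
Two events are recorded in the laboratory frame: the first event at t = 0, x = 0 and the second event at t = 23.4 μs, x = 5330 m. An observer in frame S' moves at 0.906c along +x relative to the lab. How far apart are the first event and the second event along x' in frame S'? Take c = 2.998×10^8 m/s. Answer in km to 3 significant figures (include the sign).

γ = 1/√(1 − 0.906²) = 2.3625
Δx' = γ(Δx − vΔt) = 2.3625 × (5330 m − 0.906×(2.998×10^8 m/s)×23.4×10^-6 s)
= 2.3625 × (-1025.9 m) = -2.42 km

Δx' ≈ -2.42 km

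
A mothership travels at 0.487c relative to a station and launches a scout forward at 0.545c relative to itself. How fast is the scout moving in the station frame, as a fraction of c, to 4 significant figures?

u ≈ 0.8155c

Compose boost 2: (0.545 + 0.487)/(1 + 0.545×0.487) = 1.032/1.26541 = 0.8155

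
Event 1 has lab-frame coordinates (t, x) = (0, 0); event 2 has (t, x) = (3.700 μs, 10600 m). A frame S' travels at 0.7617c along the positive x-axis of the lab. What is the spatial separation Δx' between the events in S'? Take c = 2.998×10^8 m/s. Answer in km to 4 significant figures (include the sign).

Δx' ≈ 15.06 km

γ = 1/√(1 − 0.7617²) = 1.54338
Δx' = γ(Δx − vΔt) = 1.54338 × (10600 m − 0.7617×(2.998×10^8 m/s)×3.700×10^-6 s)
= 1.54338 × (9755.08 m) = 15.06 km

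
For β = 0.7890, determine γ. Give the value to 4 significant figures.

γ = 1/√(1 − β²) = 1/√(1 − 0.7890²) = 1/√(0.377479) = 1.628

γ ≈ 1.628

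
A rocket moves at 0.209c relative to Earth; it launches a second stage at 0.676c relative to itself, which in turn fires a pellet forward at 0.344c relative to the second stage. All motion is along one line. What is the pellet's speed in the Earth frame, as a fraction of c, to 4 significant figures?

u ≈ 0.8837c

Compose boost 2: (0.676 + 0.209)/(1 + 0.676×0.209) = 0.8850/1.14128 = 0.775442
Compose boost 3: (0.344 + 0.775442)/(1 + 0.344×0.775442) = 1.11944/1.26675 = 0.8837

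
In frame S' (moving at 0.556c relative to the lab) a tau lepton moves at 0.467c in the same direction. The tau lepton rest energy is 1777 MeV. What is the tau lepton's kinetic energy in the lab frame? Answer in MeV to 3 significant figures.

u_lab = (0.467 + 0.556)/(1 + 0.467×0.556) = 0.812129
γ = 1/√(1 − 0.812129²) = 1.7139
K = (γ − 1)m₀c² = (1.7139 − 1) × 1777 = 0.71386 × 1777 = 1270 MeV

K ≈ 1270 MeV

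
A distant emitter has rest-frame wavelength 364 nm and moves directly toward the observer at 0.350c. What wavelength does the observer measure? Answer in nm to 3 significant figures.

Relativistic Doppler: λ_obs = λ_src √((1−β)/(1+β))
= 364 × √(0.65000/1.3500) = 364 × 0.69389 = 253 nm

λ_obs ≈ 253 nm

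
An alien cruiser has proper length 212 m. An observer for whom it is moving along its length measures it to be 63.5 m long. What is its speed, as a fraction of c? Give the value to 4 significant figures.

β ≈ 0.9541

γ = L₀/L = 212/63.5 = 3.33858
β = √(1 − 1/γ²) = 0.9541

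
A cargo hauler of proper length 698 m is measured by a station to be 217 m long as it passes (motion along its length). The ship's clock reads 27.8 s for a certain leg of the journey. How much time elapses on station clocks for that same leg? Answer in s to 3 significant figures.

Δt ≈ 89.4 s

Length contraction ⇒ γ = L₀/L = 698/217 = 3.2166
Time dilation: Δt = γτ₀ = 3.2166 × 27.8 s = 89.4 s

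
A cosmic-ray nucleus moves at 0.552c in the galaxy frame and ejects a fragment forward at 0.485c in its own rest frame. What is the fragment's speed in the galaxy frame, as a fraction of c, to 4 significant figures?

u ≈ 0.8180c

Compose boost 2: (0.485 + 0.552)/(1 + 0.485×0.552) = 1.037/1.26772 = 0.8180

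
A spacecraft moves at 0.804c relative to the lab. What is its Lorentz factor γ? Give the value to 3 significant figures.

γ ≈ 1.68

γ = 1/√(1 − β²) = 1/√(1 − 0.804²) = 1/√(0.35358) = 1.68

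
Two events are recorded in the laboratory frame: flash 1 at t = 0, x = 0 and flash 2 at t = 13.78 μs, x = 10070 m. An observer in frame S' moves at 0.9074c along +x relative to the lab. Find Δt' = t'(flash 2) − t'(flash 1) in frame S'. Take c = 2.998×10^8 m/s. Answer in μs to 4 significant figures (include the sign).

Δt' ≈ -39.73 μs

γ = 1/√(1 − 0.9074²) = 2.37943
Δt' = γ(Δt − vΔx/c²) = 2.37943 × (13.78 μs − 0.9074×10070 m / (2.998×10^8 m/s))
= 2.37943 × (-16.6987 μs) = -39.73 μs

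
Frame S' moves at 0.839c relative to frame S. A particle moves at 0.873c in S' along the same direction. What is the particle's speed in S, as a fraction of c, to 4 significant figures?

u ≈ 0.9882c

Relativistic velocity addition: u = (u' + v)/(1 + u'v/c²)
= (0.873 + 0.839)/(1 + 0.873×0.839) = 1.712/1.73245 = 0.9882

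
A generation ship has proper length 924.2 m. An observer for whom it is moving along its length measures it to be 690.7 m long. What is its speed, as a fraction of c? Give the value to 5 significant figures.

γ = L₀/L = 924.2/690.7 = 1.338063
β = √(1 − 1/γ²) = 0.66443

β ≈ 0.66443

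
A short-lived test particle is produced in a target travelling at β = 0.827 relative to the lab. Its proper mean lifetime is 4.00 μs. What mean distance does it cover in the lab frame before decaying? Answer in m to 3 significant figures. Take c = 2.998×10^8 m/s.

d ≈ 1760 m

γ = 1/√(1 − 0.827²) = 1.7787
Dilated lifetime: Δt = γτ₀ = 1.7787 × 4.00 μs = 7.1149 μs
d = vΔt = 0.827c × 7.1149 μs = 2.4793×10^8 m/s × 7.1149×10^-6 s = 1760 m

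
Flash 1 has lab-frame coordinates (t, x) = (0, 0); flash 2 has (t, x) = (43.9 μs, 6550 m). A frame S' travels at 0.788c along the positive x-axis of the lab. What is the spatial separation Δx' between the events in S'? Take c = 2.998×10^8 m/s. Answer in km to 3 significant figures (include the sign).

γ = 1/√(1 − 0.788²) = 1.6242
Δx' = γ(Δx − vΔt) = 1.6242 × (6550 m − 0.788×(2.998×10^8 m/s)×43.9×10^-6 s)
= 1.6242 × (-3821.0 m) = -6.21 km

Δx' ≈ -6.21 km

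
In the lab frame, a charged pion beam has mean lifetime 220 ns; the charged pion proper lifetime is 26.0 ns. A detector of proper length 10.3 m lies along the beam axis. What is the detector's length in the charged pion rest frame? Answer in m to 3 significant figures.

L ≈ 1.22 m

Time dilation ⇒ γ = Δt/τ₀ = 220/26.0 = 8.4615
Length contraction: L = L₀/γ = 10.3/8.4615 = 1.22 m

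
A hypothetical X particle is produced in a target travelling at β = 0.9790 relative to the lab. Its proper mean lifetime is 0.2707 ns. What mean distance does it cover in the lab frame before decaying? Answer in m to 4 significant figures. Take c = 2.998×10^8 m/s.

d ≈ 0.3897 m

γ = 1/√(1 − 0.9790²) = 4.90532
Dilated lifetime: Δt = γτ₀ = 4.90532 × 0.2707 ns = 1.32787 ns
d = vΔt = 0.9790c × 1.32787 ns = 2.93504×10^8 m/s × 1.32787×10^-9 s = 0.3897 m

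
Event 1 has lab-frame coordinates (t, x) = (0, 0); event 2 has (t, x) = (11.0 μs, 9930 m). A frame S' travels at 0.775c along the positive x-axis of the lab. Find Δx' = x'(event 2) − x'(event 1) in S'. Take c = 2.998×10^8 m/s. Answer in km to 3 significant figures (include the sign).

Δx' ≈ 11.7 km

γ = 1/√(1 − 0.775²) = 1.5824
Δx' = γ(Δx − vΔt) = 1.5824 × (9930 m − 0.775×(2.998×10^8 m/s)×11.0×10^-6 s)
= 1.5824 × (7374.2 m) = 11.7 km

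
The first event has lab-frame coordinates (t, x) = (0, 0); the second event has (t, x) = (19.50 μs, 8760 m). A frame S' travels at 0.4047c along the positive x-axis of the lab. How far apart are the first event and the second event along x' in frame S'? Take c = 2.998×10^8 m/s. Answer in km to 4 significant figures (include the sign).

Δx' ≈ 6.992 km

γ = 1/√(1 − 0.4047²) = 1.09355
Δx' = γ(Δx − vΔt) = 1.09355 × (8760 m − 0.4047×(2.998×10^8 m/s)×19.50×10^-6 s)
= 1.09355 × (6394.08 m) = 6.992 km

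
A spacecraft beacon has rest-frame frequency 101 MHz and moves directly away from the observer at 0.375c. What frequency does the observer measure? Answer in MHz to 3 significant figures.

Relativistic Doppler: f_obs = f_src √((1−β)/(1+β))
= 101 × √(0.62500/1.3750) = 101 × 0.67420 = 68.1 MHz

f_obs ≈ 68.1 MHz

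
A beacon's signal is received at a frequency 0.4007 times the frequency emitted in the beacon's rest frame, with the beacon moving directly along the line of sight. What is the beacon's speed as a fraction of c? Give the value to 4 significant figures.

β ≈ 0.7233

f_obs/f_src = √((1−β)/(1+β)) = 0.4007  ⇒  (1−β)/(1+β) = 0.160560
β = |1 − D²|/(1 + D²) = |1 − 0.160560|/(1 + 0.160560) = 0.7233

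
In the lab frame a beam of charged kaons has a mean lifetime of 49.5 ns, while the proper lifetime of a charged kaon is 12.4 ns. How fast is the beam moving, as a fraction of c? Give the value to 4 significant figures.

β ≈ 0.9681

γ = Δt/τ₀ = 49.5/12.4 = 3.99194
β = √(1 − 1/γ²) = √(1 − 1/3.99194²) = 0.9681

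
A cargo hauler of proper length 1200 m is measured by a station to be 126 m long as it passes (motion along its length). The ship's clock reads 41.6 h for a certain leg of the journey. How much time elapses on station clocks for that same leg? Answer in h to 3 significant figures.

Δt ≈ 396 h

Length contraction ⇒ γ = L₀/L = 1200/126 = 9.5238
Time dilation: Δt = γτ₀ = 9.5238 × 41.6 h = 396 h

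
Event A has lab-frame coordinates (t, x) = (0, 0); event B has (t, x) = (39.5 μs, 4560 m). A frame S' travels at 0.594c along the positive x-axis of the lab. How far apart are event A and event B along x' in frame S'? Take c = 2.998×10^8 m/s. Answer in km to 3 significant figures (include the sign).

γ = 1/√(1 − 0.594²) = 1.2431
Δx' = γ(Δx − vΔt) = 1.2431 × (4560 m − 0.594×(2.998×10^8 m/s)×39.5×10^-6 s)
= 1.2431 × (-2474.2 m) = -3.08 km

Δx' ≈ -3.08 km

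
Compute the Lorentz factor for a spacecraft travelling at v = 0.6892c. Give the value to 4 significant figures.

γ = 1/√(1 − β²) = 1/√(1 − 0.6892²) = 1/√(0.525003) = 1.380

γ ≈ 1.380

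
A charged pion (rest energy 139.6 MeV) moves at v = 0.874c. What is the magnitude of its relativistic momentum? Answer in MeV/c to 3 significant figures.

p ≈ 251 MeV/c

γ = 1/√(1 − 0.874²) = 2.0579
p = γβm₀c = 2.0579 × 0.874 × 139.6 MeV/c = 251 MeV/c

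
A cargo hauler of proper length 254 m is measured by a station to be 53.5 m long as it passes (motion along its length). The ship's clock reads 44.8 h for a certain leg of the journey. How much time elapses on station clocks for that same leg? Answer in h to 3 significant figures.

Length contraction ⇒ γ = L₀/L = 254/53.5 = 4.7477
Time dilation: Δt = γτ₀ = 4.7477 × 44.8 h = 213 h

Δt ≈ 213 h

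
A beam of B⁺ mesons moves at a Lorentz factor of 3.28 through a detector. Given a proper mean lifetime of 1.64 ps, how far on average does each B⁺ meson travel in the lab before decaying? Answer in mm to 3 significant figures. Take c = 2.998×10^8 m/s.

β = √(1 − 1/γ²) = √(1 − 1/3.28²) = 0.95239
Dilated lifetime: Δt = γτ₀ = 3.28 × 1.64 ps = 5.3792 ps
d = vΔt = 0.95239c × 5.3792 ps = 2.8553×10^8 m/s × 5.3792×10^-12 s = 1.54 mm

d ≈ 1.54 mm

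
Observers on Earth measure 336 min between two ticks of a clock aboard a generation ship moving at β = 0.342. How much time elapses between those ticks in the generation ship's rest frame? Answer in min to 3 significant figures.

τ₀ ≈ 316 min

γ = 1/√(1 − 0.342²) = 1.0642
Proper time: τ₀ = Δt/γ = 336/1.0642 = 316 min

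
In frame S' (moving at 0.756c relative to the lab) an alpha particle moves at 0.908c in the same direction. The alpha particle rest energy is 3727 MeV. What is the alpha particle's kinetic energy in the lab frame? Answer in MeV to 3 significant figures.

K ≈ 19200 MeV

u_lab = (0.908 + 0.756)/(1 + 0.908×0.756) = 0.986689
γ = 1/√(1 − 0.986689²) = 6.1494
K = (γ − 1)m₀c² = (6.1494 − 1) × 3727 = 5.1494 × 3727 = 19200 MeV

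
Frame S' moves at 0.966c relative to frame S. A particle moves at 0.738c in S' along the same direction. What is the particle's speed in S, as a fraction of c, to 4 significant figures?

u ≈ 0.9948c

Relativistic velocity addition: u = (u' + v)/(1 + u'v/c²)
= (0.738 + 0.966)/(1 + 0.738×0.966) = 1.704/1.71291 = 0.9948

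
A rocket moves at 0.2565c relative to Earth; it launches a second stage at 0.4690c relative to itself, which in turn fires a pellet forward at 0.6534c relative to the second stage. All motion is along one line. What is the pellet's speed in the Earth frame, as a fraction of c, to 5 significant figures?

u ≈ 0.91417c

Compose boost 2: (0.4690 + 0.2565)/(1 + 0.4690×0.2565) = 0.72550/1.120299 = 0.6475953
Compose boost 3: (0.6534 + 0.6475953)/(1 + 0.6534×0.6475953) = 1.300995/1.423139 = 0.91417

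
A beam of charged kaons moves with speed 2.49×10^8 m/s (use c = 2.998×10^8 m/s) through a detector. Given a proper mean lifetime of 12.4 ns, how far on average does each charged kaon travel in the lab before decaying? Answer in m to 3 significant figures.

d ≈ 5.54 m

β = v/c = 2.49×10^8 / 2.998×10^8 = 0.83055
γ = 1/√(1 − 0.83055²) = 1.7955
Dilated lifetime: Δt = γτ₀ = 1.7955 × 12.4 ns = 22.265 ns
d = vΔt = 0.83055c × 22.265 ns = 2.4900×10^8 m/s × 2.2265×10^-8 s = 5.54 m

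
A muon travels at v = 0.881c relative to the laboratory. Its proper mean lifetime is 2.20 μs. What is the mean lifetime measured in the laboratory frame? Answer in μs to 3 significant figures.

Δt ≈ 4.65 μs

γ = 1/√(1 − 0.881²) = 2.1136
Time dilation: Δt = γτ₀ = 2.1136 × 2.20 μs = 4.65 μs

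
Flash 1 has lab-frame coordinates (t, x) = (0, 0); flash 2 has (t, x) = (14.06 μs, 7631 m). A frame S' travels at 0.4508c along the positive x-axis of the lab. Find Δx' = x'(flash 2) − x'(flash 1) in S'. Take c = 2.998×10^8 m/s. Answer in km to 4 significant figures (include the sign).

γ = 1/√(1 − 0.4508²) = 1.12029
Δx' = γ(Δx − vΔt) = 1.12029 × (7631 m − 0.4508×(2.998×10^8 m/s)×14.06×10^-6 s)
= 1.12029 × (5730.79 m) = 6.420 km

Δx' ≈ 6.420 km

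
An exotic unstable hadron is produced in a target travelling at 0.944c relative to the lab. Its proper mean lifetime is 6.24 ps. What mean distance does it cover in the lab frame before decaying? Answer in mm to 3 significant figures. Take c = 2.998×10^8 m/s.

d ≈ 5.35 mm

γ = 1/√(1 − 0.944²) = 3.0308
Dilated lifetime: Δt = γτ₀ = 3.0308 × 6.24 ps = 18.912 ps
d = vΔt = 0.944c × 18.912 ps = 2.8301×10^8 m/s × 1.8912×10^-11 s = 5.35 mm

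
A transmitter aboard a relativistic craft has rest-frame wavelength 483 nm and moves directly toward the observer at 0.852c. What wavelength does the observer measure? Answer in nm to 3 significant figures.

Relativistic Doppler: λ_obs = λ_src √((1−β)/(1+β))
= 483 × √(0.14800/1.8520) = 483 × 0.28269 = 137 nm

λ_obs ≈ 137 nm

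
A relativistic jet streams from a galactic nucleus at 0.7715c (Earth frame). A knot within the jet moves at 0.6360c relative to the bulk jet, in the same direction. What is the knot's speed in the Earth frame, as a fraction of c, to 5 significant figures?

u ≈ 0.94420c

Relativistic velocity addition: u = (u' + v)/(1 + u'v/c²)
= (0.6360 + 0.7715)/(1 + 0.6360×0.7715) = 1.4075/1.490674 = 0.94420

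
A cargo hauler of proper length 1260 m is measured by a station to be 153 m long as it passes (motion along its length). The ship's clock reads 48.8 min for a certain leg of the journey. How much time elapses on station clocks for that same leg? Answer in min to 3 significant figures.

Δt ≈ 402 min

Length contraction ⇒ γ = L₀/L = 1260/153 = 8.2353
Time dilation: Δt = γτ₀ = 8.2353 × 48.8 min = 402 min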